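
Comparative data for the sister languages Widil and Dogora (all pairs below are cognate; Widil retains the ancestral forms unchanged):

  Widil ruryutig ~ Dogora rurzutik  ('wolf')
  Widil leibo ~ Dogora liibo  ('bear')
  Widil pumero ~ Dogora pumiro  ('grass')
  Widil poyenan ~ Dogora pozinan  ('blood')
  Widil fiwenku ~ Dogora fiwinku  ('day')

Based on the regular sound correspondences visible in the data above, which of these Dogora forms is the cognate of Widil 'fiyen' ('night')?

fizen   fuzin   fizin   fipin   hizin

fizin

poyenan ~ pozinan — Widil y corresponds to Dogora z between vowels (before a front vowel).
poyenan ~ pozinan, fiwenku ~ fiwinku — Widil e corresponds to Dogora i after a consonant, before a nasal.
Applying these to Widil 'fiyen':
  fiyen → fizen   (y→z between vowels (before a front vowel))
  fizen → fizin   (e→i after a consonant, before a nasal)
So the Dogora cognate is 'fizin'.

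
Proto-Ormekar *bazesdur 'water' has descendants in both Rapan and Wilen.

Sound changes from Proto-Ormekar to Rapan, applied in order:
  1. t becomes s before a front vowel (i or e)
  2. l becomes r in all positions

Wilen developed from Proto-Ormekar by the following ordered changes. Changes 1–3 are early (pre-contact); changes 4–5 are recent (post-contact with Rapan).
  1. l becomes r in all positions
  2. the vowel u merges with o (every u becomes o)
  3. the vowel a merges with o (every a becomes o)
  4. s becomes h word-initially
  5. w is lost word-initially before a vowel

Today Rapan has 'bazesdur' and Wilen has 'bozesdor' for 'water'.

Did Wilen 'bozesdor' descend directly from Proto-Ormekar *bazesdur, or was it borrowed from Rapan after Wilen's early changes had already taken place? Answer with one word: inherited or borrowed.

If inherited, *bazesdur would pass through all of Wilen's changes:
Wilen: *bazesdur
  bazesdur (rule 1 does not apply)
  bazesdur → bazesdor   [vowel merger]
  bazesdor → bozesdor   [vowel merger]
  bozesdor (rule 4 does not apply)
  bozesdor (rule 5 does not apply)
  giving Wilen bozesdor.
If borrowed from Rapan 'bazesdur' after the early changes, it would undergo only the recent ones:
  rule 4 (debuccalisation): no change (bazesdur)
  rule 5 (glide loss): no change (bazesdur)
  ⇒ as a loan: bazesdur
Wilen 'bozesdor' matches the inherited outcome exactly, so it is an inherited cognate, not a loan.

inherited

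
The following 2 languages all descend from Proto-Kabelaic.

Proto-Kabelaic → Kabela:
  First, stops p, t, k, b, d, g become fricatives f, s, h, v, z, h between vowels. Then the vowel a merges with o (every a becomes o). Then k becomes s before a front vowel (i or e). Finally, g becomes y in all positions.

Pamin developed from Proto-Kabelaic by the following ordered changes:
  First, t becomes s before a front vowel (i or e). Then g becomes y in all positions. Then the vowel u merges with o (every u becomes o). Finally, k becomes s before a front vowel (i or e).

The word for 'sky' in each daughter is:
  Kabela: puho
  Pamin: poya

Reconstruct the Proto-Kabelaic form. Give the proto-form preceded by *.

Position 3: Kabela has h, Pamin has y. Taking the neighbouring segments as reconstructed: Kabela h could go back to *k or *g or *h; Pamin y could go back to *g or *y — the one source consistent with every daughter is *g.
Position 2: Kabela has u, Pamin has o. Kabela preserves u here (none of its changes turn any other segment into u), so the proto-segment is *u.
Verify the candidate proto-form against each daughter:
Kabela: *puga > puha > puho  (by intervocalic lenition, vowel merger)
Pamin: *puga > puya > poya  (by unconditioned shift, vowel merger)
*puga is the unique common source.

*puga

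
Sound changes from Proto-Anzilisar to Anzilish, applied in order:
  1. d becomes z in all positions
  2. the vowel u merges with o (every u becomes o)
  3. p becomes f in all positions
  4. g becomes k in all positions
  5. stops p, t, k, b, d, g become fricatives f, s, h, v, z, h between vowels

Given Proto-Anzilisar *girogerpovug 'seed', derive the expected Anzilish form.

kiroherfovok

Anzilish: start from *girogerpovug.
  rule 1: no change — girogerpovug
  rule 2 (vowel merger): girogerpovug → girogerpovog
  rule 3 (unconditioned shift): girogerpovog → girogerfovog
  rule 4 (unconditioned shift): girogerfovog → kirokerfovok
  rule 5 (intervocalic lenition): kirokerfovok → kiroherfovok
  ⇒ Anzilish kiroherfovok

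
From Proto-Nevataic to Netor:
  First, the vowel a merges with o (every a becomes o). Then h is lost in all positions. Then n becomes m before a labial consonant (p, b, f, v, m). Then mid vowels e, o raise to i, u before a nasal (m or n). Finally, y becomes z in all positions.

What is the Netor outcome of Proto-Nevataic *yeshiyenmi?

zesizimmi

Netor: start from *yeshiyenmi.
  rule 1: no change — yeshiyenmi
  rule 2 (h-loss): yeshiyenmi → yesiyenmi
  rule 3 (nasal place assimilation): yesiyenmi → yesiyemmi
  rule 4 (pre-nasal raising): yesiyemmi → yesiyimmi
  rule 5 (unconditioned shift): yesiyimmi → zesizimmi
  ⇒ Netor zesizimmi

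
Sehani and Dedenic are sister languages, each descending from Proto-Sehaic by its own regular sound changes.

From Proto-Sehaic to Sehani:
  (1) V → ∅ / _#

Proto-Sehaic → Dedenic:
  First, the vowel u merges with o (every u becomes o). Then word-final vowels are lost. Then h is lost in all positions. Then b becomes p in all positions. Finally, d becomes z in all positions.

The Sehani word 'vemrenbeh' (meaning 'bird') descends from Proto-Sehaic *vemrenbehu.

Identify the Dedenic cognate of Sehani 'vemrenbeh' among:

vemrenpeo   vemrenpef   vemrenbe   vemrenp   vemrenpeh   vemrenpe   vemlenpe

vemrenpe

Dedenic: *vemrenbehu > vemrenbeho > vemrenbeh > vemrenbe > vemrenpe  (by vowel merger, apocope, h-loss, unconditioned shift)
Only 'vemrenpe' matches the regular Dedenic development of *vemrenbehu.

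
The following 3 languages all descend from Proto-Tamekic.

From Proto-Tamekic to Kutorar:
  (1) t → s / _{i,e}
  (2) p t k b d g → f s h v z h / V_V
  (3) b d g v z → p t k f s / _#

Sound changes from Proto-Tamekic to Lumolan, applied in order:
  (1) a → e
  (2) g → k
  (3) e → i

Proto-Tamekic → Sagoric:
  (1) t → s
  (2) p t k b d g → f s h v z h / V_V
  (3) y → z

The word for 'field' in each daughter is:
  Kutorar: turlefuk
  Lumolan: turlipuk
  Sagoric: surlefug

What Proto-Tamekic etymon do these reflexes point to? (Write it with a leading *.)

*turlepug

Position 6: Kutorar has f, Lumolan has p, Sagoric has f. Lumolan preserves p here (none of its changes turn any other segment into p), so the proto-segment is *p.
Position 1: Kutorar has t, Lumolan has t, Sagoric has s. Lumolan preserves t here (none of its changes turn any other segment into t), so the proto-segment is *t.
Position 5: Kutorar has e, Lumolan has i, Sagoric has e. Kutorar preserves e here (none of its changes turn any other segment into e), so the proto-segment is *e.
This points to *turlepug. Verify forward in each daughter:
Kutorar: *turlepug > turlefug > turlefuk  (by intervocalic lenition, final devoicing)
Lumolan: start from *turlepug.
  rule 1: no change — turlepug
  rule 2 (unconditioned shift): turlepug → turlepuk
  rule 3 (vowel merger): turlepuk → turlipuk
  ⇒ Lumolan turlipuk
Sagoric: *turlepug
  turlepug → surlepug   [unconditioned shift]
  surlepug → surlefug   [intervocalic lenition]
  surlefug (rule 3 does not apply)
  giving Sagoric surlefug.
*turlepug is the unique common source.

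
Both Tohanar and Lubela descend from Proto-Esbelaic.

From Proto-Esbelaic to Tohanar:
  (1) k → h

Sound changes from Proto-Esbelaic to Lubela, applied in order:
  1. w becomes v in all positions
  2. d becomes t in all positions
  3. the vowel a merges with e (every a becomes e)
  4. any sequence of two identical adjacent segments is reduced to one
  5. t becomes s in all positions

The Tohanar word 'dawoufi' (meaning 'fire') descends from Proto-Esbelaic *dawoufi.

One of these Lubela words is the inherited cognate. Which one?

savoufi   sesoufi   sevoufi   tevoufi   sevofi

Lubela: *dawoufi
  dawoufi → davoufi   [unconditioned shift]
  davoufi → tavoufi   [unconditioned shift]
  tavoufi → tevoufi   [vowel merger]
  tevoufi (rule 4 does not apply)
  tevoufi → sevoufi   [unconditioned shift]
  giving Lubela sevoufi.
The other candidates each miss or misapply at least one Lubela change.

sevoufi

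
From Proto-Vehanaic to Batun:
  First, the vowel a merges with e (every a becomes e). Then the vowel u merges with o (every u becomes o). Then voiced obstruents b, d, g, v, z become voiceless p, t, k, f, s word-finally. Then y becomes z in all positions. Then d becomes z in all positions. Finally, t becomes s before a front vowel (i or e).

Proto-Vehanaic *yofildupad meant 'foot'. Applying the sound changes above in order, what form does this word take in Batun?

zofilzopet

Batun: *yofildupad > yofilduped > yofildoped > yofildopet > zofildopet > zofilzopet  (by vowel merger, vowel merger, final devoicing, unconditioned shift, unconditioned shift)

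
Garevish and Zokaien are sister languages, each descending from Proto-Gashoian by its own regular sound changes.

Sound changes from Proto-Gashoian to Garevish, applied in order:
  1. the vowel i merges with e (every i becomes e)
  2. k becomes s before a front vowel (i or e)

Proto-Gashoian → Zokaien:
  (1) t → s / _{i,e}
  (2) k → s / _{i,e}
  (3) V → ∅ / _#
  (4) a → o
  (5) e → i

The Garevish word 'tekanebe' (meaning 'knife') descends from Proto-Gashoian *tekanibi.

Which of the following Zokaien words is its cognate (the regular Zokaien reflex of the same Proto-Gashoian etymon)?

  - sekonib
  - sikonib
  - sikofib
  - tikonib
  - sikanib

sikonib

Zokaien: *tekanibi
  tekanibi → sekanibi   [palatalisation]
  sekanibi (rule 2 does not apply)
  sekanibi → sekanib   [apocope]
  sekanib → sekonib   [vowel merger]
  sekonib → sikonib   [vowel merger]
  giving Zokaien sikonib.
Only 'sikonib' matches the regular Zokaien development of *tekanibi.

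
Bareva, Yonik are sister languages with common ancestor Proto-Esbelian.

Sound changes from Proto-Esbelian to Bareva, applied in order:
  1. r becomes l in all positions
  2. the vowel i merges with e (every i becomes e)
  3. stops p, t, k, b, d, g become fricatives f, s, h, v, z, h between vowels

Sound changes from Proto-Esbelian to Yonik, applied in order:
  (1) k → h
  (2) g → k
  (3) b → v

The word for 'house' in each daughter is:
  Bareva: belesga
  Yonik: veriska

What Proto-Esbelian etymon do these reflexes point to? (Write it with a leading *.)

Position 3: Bareva has l, Yonik has r. Yonik preserves r here (none of its changes turn any other segment into r), so the proto-segment is *r.
Position 4: Bareva has e, Yonik has i. Yonik preserves i here (none of its changes turn any other segment into i), so the proto-segment is *i.
Position 6: Bareva has g, Yonik has k. Bareva preserves g here (none of its changes turn any other segment into g), so the proto-segment is *g.
Verify the candidate proto-form against each daughter:
Bareva: *berisga > belisga > belesga  (by unconditioned shift, vowel merger)
Yonik: *berisga > beriska > veriska  (by unconditioned shift, unconditioned shift)
No other proto-form is consistent with every reflex, so the reconstruction is *berisga.

*berisga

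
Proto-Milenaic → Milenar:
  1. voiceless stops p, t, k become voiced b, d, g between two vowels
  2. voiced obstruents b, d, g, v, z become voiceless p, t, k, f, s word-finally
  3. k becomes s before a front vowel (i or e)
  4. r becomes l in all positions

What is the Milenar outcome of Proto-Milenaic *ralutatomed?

Milenar: *ralutatomed
  ralutatomed → raludadomed   [intervocalic voicing]
  raludadomed → raludadomet   [final devoicing]
  raludadomet (rule 3 does not apply)
  raludadomet → laludadomet   [unconditioned shift]
  giving Milenar laludadomet.

laludadomet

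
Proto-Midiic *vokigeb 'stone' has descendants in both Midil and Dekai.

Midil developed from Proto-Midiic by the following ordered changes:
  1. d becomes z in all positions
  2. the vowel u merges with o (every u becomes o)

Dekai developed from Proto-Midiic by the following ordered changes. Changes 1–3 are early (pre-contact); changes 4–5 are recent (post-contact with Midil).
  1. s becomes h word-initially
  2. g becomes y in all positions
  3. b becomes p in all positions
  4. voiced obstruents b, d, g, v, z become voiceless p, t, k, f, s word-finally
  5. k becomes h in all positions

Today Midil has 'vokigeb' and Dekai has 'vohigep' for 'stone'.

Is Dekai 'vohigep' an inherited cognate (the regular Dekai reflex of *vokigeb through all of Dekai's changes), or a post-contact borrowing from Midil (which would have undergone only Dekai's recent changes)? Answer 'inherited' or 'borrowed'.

borrowed

If inherited, *vokigeb would pass through all of Dekai's changes:
Dekai: start from *vokigeb.
  rule 1: no change — vokigeb
  rule 2 (unconditioned shift): vokigeb → vokiyeb
  rule 3 (unconditioned shift): vokiyeb → vokiyep
  rule 4: no change — vokiyep
  rule 5 (unconditioned shift): vokiyep → vohiyep
  ⇒ Dekai vohiyep
If borrowed from Midil 'vokigeb' after the early changes, it would undergo only the recent ones:
  rule 4 (final devoicing): vokigeb → vokigep
  rule 5 (unconditioned shift): vokigep → vohigep
  ⇒ as a loan: vohigep
Dekai 'vohigep' matches the loan outcome 'vohigep', not the inherited 'vohiyep' — it skipped the early Dekai changes, so it was borrowed from Midil.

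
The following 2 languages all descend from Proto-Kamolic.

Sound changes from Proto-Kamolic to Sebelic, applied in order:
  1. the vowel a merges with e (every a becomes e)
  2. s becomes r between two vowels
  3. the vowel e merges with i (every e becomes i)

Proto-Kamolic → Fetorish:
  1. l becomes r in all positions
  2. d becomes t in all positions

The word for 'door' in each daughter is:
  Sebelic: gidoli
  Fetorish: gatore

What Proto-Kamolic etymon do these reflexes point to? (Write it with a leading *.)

*gadole

Position 2: Sebelic has i, Fetorish has a. Fetorish preserves a here (none of its changes turn any other segment into a), so the proto-segment is *a.
Position 5: Sebelic has l, Fetorish has r. Sebelic preserves l here (none of its changes turn any other segment into l), so the proto-segment is *l.
Position 6: Sebelic has i, Fetorish has e. Fetorish preserves e here (none of its changes turn any other segment into e), so the proto-segment is *e.
This points to *gadole. Verify forward in each daughter:
Sebelic: start from *gadole.
  rule 1 (vowel merger): gadole → gedole
  rule 2: no change — gedole
  rule 3 (vowel merger): gedole → gidoli
  ⇒ Sebelic gidoli
Fetorish: start from *gadole.
  rule 1 (unconditioned shift): gadole → gadore
  rule 2 (unconditioned shift): gadore → gatore
  ⇒ Fetorish gatore
Only *gadole yields all of Sebelic gidoli, Fetorish gatore.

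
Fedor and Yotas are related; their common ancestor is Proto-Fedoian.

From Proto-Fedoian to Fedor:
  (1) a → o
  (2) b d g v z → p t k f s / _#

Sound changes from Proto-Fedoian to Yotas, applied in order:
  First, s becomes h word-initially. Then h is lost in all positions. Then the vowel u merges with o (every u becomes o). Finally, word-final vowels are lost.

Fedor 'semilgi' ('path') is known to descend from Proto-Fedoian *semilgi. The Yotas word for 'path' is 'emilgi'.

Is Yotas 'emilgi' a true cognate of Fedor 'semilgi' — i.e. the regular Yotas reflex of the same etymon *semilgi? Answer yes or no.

Derive the expected Yotas reflex of *semilgi:
Yotas: start from *semilgi.
  rule 1 (debuccalisation): semilgi → hemilgi
  rule 2 (h-loss): hemilgi → emilgi
  rule 3: no change — emilgi
  rule 4 (apocope): emilgi → emilg
  ⇒ Yotas emilg
The regular Yotas reflex would be 'emilg', but the attested form is 'emilgi'. The correspondence is irregular, so they are not cognates (the Yotas form has a different source).

no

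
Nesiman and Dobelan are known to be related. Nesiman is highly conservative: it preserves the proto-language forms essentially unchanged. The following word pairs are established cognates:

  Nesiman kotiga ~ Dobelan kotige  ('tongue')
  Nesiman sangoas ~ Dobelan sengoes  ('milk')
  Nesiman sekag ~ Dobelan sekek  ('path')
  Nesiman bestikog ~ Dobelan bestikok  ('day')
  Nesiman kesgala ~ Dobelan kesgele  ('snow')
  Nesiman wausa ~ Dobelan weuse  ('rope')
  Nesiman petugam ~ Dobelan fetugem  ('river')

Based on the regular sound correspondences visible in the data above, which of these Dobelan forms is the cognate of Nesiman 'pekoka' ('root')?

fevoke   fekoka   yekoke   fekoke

fekoke

petugam ~ fetugem — Nesiman p corresponds to Dobelan f word-initially before a front vowel.
kotiga ~ kotige, kesgala ~ kesgele — Nesiman a corresponds to Dobelan e word-finally.
Applying these to Nesiman 'pekoka':
  pekoka → fekoka   (p→f word-initially before a front vowel)
  fekoka → fekoke   (a→e word-finally)
So the Dobelan cognate is 'fekoke'.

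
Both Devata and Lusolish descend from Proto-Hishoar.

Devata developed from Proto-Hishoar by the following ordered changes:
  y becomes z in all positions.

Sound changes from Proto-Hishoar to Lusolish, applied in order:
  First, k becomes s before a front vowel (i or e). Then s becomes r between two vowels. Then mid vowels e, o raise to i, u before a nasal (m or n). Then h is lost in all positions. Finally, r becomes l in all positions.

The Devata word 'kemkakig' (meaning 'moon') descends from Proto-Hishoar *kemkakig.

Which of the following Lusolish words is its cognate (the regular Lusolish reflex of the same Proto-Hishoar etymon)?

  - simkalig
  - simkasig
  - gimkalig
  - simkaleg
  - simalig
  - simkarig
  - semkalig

Lusolish: start from *kemkakig.
  rule 1 (palatalisation): kemkakig → semkasig
  rule 2 (rhotacism): semkasig → semkarig
  rule 3 (pre-nasal raising): semkarig → simkarig
  rule 4: no change — simkarig
  rule 5 (unconditioned shift): simkarig → simkalig
  ⇒ Lusolish simkalig
Among the options, 'simkalig' alone shows every Lusolish change applied in order.

simkalig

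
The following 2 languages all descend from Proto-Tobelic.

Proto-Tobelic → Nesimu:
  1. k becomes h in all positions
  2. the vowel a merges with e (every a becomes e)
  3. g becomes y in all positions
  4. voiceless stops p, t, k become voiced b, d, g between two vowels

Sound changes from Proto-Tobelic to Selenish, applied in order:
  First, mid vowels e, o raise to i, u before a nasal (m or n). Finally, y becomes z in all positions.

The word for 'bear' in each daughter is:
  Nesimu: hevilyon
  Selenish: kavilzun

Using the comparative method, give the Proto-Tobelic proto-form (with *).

Position 6: Nesimu has y, Selenish has z. Taking the neighbouring segments as reconstructed: Nesimu y could go back to *g or *y; Selenish z could go back to *z or *y — the one source consistent with every daughter is *y.
Position 7: Nesimu has o, Selenish has u. Nesimu preserves o here (none of its changes turn any other segment into o), so the proto-segment is *o.
Position 1: Nesimu has h, Selenish has k. Selenish preserves k here (none of its changes turn any other segment into k), so the proto-segment is *k.
Verify the candidate proto-form against each daughter:
Nesimu: *kavilyon > havilyon > hevilyon  (by unconditioned shift, vowel merger)
Selenish: start from *kavilyon.
  rule 1 (pre-nasal raising): kavilyon → kavilyun
  rule 2 (unconditioned shift): kavilyun → kavilzun
  ⇒ Selenish kavilzun
Only *kavilyon yields all of Nesimu hevilyon, Selenish kavilzun.

*kavilyon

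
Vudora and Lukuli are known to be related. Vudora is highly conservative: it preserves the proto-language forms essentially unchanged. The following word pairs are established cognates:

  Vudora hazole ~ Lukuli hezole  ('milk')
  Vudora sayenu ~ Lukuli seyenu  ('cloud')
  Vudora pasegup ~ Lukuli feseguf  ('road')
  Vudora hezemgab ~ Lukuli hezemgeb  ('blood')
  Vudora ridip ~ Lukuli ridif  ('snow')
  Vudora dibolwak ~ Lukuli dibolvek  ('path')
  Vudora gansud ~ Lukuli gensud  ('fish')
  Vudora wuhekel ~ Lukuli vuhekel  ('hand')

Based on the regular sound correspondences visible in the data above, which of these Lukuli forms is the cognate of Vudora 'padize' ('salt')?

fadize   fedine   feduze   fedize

fedize

pasegup ~ feseguf — Vudora p corresponds to Lukuli f word-initially before a back vowel.
hazole ~ hezole, sayenu ~ seyenu — Vudora a corresponds to Lukuli e after a consonant, before a consonant other than r, m, n, p, b, f, v.
Applying these to Vudora 'padize':
  padize → fadize   (p→f word-initially before a back vowel)
  fadize → fedize   (a→e after a consonant, before a consonant other than r, m, n, p, b, f, v)
So the Lukuli cognate is 'fedize'.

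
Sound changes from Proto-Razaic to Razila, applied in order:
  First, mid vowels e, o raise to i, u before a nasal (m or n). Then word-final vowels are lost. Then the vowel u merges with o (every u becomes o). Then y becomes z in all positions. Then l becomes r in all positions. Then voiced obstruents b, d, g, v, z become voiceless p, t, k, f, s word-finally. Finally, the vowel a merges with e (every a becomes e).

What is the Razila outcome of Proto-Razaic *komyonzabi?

Razila: start from *komyonzabi.
  rule 1 (pre-nasal raising): komyonzabi → kumyunzabi
  rule 2 (apocope): kumyunzabi → kumyunzab
  rule 3 (vowel merger): kumyunzab → komyonzab
  rule 4 (unconditioned shift): komyonzab → komzonzab
  rule 5: no change — komzonzab
  rule 6 (final devoicing): komzonzab → komzonzap
  rule 7 (vowel merger): komzonzap → komzonzep
  ⇒ Razila komzonzep

komzonzep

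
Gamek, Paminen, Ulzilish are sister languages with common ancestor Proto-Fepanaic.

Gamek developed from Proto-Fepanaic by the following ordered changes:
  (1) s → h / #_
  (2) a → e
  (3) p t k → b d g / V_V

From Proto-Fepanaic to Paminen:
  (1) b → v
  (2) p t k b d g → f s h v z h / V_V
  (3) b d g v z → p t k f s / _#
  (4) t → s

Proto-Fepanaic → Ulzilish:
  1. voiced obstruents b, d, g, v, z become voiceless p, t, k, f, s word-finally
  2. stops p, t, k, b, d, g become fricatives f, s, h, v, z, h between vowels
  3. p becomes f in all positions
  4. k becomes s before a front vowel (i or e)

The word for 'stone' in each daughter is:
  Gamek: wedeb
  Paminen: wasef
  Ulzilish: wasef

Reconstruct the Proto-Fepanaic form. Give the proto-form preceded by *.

Position 2: Gamek has e, Paminen has a, Ulzilish has a. Paminen preserves a here (none of its changes turn any other segment into a), so the proto-segment is *a.
Position 5: Gamek has b, Paminen has f, Ulzilish has f. Taking the neighbouring segments as reconstructed: Gamek b can only go back to *b; Paminen f could go back to *b or *f or *v; Ulzilish f could go back to *p or *b or *f or *v — the one source consistent with every daughter is *b.
This points to *wateb. Verify forward in each daughter:
Gamek: *wateb
  wateb (rule 1 does not apply)
  wateb → weteb   [vowel merger]
  weteb → wedeb   [intervocalic voicing]
  giving Gamek wedeb.
Paminen: *wateb > watev > wasev > wasef  (by unconditioned shift, intervocalic lenition, final devoicing)
Ulzilish: *wateb
  wateb → watep   [final devoicing]
  watep → wasep   [intervocalic lenition]
  wasep → wasef   [unconditioned shift]
  wasef (rule 4 does not apply)
  giving Ulzilish wasef.
Only *wateb yields all of Gamek wedeb, Paminen wasef, Ulzilish wasef.

*wateb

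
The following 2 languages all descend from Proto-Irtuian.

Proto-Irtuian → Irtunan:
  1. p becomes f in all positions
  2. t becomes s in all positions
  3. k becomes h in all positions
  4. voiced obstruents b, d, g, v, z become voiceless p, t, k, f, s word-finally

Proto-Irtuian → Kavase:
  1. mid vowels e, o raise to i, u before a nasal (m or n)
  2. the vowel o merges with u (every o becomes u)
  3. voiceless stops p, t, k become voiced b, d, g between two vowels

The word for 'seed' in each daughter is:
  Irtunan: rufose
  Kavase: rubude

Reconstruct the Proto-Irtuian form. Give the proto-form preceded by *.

*rupote

Position 5: Irtunan has s, Kavase has d. Taking the neighbouring segments as reconstructed: Irtunan s could go back to *t or *s; Kavase d could go back to *t or *d — the one source consistent with every daughter is *t.
Position 4: Irtunan has o, Kavase has u. Irtunan preserves o here (none of its changes turn any other segment into o), so the proto-segment is *o.
This points to *rupote. Verify forward in each daughter:
Irtunan: *rupote > rufote > rufose  (by unconditioned shift, unconditioned shift)
Kavase: *rupote > rupute > rubude  (by vowel merger, intervocalic voicing)
Only *rupote yields all of Irtunan rufose, Kavase rubude.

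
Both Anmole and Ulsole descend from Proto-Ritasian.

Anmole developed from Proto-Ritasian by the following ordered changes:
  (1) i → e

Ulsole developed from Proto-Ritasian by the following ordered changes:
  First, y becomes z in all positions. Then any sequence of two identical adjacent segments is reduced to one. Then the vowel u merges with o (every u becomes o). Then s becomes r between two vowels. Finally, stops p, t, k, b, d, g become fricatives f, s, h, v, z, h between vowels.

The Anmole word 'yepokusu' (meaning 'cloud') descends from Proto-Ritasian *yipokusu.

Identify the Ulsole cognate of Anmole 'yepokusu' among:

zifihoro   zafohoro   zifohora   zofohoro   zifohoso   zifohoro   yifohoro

Ulsole: *yipokusu
  yipokusu → zipokusu   [unconditioned shift]
  zipokusu (rule 2 does not apply)
  zipokusu → zipokoso   [vowel merger]
  zipokoso → zipokoro   [rhotacism]
  zipokoro → zifohoro   [intervocalic lenition]
  giving Ulsole zifohoro.
Among the options, 'zifohoro' alone shows every Ulsole change applied in order.

zifohoro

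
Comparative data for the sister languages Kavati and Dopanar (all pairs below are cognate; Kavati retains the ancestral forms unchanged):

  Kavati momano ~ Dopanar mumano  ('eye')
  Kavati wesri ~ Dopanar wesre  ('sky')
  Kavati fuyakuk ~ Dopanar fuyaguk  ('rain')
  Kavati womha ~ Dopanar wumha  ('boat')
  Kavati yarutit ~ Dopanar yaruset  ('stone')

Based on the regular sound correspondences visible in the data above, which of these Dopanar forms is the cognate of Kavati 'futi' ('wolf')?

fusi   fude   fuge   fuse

fuse

yarutit ~ yaruset — Kavati t corresponds to Dopanar s between vowels (before a front vowel).
wesri ~ wesre — Kavati i corresponds to Dopanar e word-finally.
Applying these to Kavati 'futi':
  futi → fusi   (t→s between vowels (before a front vowel))
  fusi → fuse   (i→e word-finally)
So the Dopanar cognate is 'fuse'.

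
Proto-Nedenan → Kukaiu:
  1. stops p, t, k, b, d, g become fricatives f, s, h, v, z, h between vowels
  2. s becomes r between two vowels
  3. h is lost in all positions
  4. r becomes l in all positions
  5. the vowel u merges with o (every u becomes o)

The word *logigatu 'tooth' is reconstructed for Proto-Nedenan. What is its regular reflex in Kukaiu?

Kukaiu: *logigatu
  logigatu → lohihasu   [intervocalic lenition]
  lohihasu → lohiharu   [rhotacism]
  lohiharu → loiaru   [h-loss]
  loiaru → loialu   [unconditioned shift]
  loialu → loialo   [vowel merger]
  giving Kukaiu loialo.

loialo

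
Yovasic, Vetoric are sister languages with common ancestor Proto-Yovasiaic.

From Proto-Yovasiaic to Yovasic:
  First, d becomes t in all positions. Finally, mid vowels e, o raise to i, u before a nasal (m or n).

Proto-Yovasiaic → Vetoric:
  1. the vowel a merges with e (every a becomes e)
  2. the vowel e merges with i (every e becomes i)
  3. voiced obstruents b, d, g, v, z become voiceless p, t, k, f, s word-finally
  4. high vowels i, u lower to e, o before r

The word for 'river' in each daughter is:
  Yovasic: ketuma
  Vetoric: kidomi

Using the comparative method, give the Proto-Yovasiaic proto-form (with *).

Position 3: Yovasic has t, Vetoric has d. Vetoric preserves d here (none of its changes turn any other segment into d), so the proto-segment is *d.
Position 6: Yovasic has a, Vetoric has i. Yovasic preserves a here (none of its changes turn any other segment into a), so the proto-segment is *a.
Continuing position by position gives *kedoma; check it forward:
Yovasic: *kedoma
  kedoma → ketoma   [unconditioned shift]
  ketoma → ketuma   [pre-nasal raising]
  giving Yovasic ketuma.
Vetoric: *kedoma > kedome > kidomi  (by vowel merger, vowel merger)
*kedoma is the unique common source.

*kedoma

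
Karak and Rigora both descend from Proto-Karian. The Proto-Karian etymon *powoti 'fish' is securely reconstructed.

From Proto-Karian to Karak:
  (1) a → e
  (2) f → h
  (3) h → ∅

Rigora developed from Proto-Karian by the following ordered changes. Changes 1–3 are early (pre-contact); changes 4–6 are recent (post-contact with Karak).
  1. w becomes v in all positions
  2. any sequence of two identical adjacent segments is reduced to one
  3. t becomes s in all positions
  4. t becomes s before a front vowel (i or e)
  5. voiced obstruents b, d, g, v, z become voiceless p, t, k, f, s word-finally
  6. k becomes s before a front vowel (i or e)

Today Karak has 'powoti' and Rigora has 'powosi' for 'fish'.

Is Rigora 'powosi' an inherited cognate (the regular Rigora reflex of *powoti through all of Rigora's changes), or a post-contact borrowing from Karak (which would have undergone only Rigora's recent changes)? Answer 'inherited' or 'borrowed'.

If inherited, *powoti would pass through all of Rigora's changes:
Rigora: *powoti > povoti > povosi  (by unconditioned shift, unconditioned shift)
If borrowed from Karak 'powoti' after the early changes, it would undergo only the recent ones:
  rule 4 (palatalisation): powoti → powosi
  rule 5 (final devoicing): no change (powosi)
  rule 6 (palatalisation): no change (powosi)
  ⇒ as a loan: powosi
Rigora 'powosi' matches the loan outcome 'powosi', not the inherited 'povosi' — it skipped the early Rigora changes, so it was borrowed from Karak.

borrowed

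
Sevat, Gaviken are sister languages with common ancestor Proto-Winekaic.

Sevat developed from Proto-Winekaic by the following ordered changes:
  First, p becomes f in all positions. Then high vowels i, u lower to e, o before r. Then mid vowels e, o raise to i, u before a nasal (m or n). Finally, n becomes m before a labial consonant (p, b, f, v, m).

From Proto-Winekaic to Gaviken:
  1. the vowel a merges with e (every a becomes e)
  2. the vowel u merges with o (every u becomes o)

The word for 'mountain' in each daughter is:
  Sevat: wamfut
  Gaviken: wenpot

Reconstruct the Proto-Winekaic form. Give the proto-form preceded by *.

*wanput

Position 2: Sevat has a, Gaviken has e. Sevat preserves a here (none of its changes turn any other segment into a), so the proto-segment is *a.
Position 5: Sevat has u, Gaviken has o. Taking the neighbouring segments as reconstructed: Sevat u can only go back to *u; Gaviken o could go back to *o or *u — the one source consistent with every daughter is *u.
Position 3: Sevat has m, Gaviken has n. Gaviken preserves n here (none of its changes turn any other segment into n), so the proto-segment is *n.
This points to *wanput. Verify forward in each daughter:
Sevat: *wanput
  wanput → wanfut   [unconditioned shift]
  wanfut (rule 2 does not apply)
  wanfut (rule 3 does not apply)
  wanfut → wamfut   [nasal place assimilation]
  giving Sevat wamfut.
Gaviken: start from *wanput.
  rule 1 (vowel merger): wanput → wenput
  rule 2 (vowel merger): wenput → wenpot
  ⇒ Gaviken wenpot
*wanput is the unique common source.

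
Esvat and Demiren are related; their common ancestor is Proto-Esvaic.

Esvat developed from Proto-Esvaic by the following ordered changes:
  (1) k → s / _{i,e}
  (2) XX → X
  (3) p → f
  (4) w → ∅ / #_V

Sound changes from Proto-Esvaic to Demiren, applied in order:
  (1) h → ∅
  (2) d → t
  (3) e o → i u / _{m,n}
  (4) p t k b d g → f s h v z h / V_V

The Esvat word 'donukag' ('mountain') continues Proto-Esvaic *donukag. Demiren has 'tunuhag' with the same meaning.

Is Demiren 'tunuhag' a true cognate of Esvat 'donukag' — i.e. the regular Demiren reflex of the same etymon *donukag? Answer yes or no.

Derive the expected Demiren reflex of *donukag:
Demiren: *donukag
  donukag (rule 1 does not apply)
  donukag → tonukag   [unconditioned shift]
  tonukag → tunukag   [pre-nasal raising]
  tunukag → tunuhag   [intervocalic lenition]
  giving Demiren tunuhag.
Demiren 'tunuhag' matches the regular reflex exactly, so the pair is cognate.

yes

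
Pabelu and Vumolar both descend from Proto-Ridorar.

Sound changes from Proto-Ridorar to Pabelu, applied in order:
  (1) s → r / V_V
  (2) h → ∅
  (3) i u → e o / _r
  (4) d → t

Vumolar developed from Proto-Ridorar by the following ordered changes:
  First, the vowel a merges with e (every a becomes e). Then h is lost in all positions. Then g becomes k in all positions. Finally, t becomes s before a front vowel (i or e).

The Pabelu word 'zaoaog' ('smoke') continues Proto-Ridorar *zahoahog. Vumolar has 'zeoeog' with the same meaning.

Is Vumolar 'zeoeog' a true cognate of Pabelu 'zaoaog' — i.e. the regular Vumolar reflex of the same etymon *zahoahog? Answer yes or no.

Derive the expected Vumolar reflex of *zahoahog:
Vumolar: start from *zahoahog.
  rule 1 (vowel merger): zahoahog → zehoehog
  rule 2 (h-loss): zehoehog → zeoeog
  rule 3 (unconditioned shift): zeoeog → zeoeok
  rule 4: no change — zeoeok
  ⇒ Vumolar zeoeok
The regular Vumolar reflex would be 'zeoeok', but the attested form is 'zeoeog'. The correspondence is irregular, so they are not cognates (the Vumolar form has a different source).

no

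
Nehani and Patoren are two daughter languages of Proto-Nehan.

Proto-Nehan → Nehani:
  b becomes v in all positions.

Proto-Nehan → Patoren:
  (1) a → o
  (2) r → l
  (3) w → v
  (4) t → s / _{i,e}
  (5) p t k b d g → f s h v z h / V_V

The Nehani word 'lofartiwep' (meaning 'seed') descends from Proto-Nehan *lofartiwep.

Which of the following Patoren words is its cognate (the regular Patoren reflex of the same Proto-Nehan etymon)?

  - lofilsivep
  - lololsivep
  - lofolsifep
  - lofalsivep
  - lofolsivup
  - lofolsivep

Patoren: *lofartiwep > lofortiwep > lofoltiwep > lofoltivep > lofolsivep  (by vowel merger, unconditioned shift, unconditioned shift, palatalisation)
Only 'lofolsivep' matches the regular Patoren development of *lofartiwep.

lofolsivep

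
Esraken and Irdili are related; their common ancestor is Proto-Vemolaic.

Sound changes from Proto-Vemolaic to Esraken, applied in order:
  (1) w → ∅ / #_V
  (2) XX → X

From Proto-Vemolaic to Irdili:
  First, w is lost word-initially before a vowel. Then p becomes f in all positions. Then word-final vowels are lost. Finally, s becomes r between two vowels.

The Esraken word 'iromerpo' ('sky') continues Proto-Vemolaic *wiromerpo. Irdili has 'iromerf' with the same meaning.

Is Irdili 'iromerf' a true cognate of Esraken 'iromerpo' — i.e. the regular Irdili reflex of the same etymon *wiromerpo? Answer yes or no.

yes

Derive the expected Irdili reflex of *wiromerpo:
Irdili: start from *wiromerpo.
  rule 1 (glide loss): wiromerpo → iromerpo
  rule 2 (unconditioned shift): iromerpo → iromerfo
  rule 3 (apocope): iromerfo → iromerf
  rule 4: no change — iromerf
  ⇒ Irdili iromerf
Irdili 'iromerf' matches the regular reflex exactly, so the pair is cognate.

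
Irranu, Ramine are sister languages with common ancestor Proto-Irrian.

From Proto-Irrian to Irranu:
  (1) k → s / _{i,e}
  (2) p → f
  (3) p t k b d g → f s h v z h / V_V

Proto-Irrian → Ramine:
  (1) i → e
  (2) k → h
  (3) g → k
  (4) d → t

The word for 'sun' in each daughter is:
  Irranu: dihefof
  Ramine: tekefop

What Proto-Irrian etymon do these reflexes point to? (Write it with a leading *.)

Position 3: Irranu has h, Ramine has k. In Ramine, k can only continue *g, so the proto-segment is *g.
Position 7: Irranu has f, Ramine has p. Ramine preserves p here (none of its changes turn any other segment into p), so the proto-segment is *p.
Continuing position by position gives *digefop; check it forward:
Irranu: start from *digefop.
  rule 1: no change — digefop
  rule 2 (unconditioned shift): digefop → digefof
  rule 3 (intervocalic lenition): digefof → dihefof
  ⇒ Irranu dihefof
Ramine: *digefop > degefop > dekefop > tekefop  (by vowel merger, unconditioned shift, unconditioned shift)
No other proto-form is consistent with every reflex, so the reconstruction is *digefop.

*digefop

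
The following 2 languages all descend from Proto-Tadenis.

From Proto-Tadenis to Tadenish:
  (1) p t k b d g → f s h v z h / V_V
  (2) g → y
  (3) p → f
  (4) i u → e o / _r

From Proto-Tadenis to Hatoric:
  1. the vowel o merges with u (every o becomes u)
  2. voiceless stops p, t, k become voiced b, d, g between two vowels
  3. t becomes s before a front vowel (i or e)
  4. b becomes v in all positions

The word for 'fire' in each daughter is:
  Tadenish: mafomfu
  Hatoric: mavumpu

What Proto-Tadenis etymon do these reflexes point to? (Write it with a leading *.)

Position 4: Tadenish has o, Hatoric has u. Taking the neighbouring segments as reconstructed: Tadenish o can only go back to *o; Hatoric u could go back to *o or *u — the one source consistent with every daughter is *o.
Position 6: Tadenish has f, Hatoric has p. Hatoric preserves p here (none of its changes turn any other segment into p), so the proto-segment is *p.
Continuing position by position gives *mapompu; check it forward:
Tadenish: *mapompu
  mapompu → mafompu   [intervocalic lenition]
  mafompu (rule 2 does not apply)
  mafompu → mafomfu   [unconditioned shift]
  mafomfu (rule 4 does not apply)
  giving Tadenish mafomfu.
Hatoric: start from *mapompu.
  rule 1 (vowel merger): mapompu → mapumpu
  rule 2 (intervocalic voicing): mapumpu → mabumpu
  rule 3: no change — mabumpu
  rule 4 (unconditioned shift): mabumpu → mavumpu
  ⇒ Hatoric mavumpu
*mapompu is the unique common source.

*mapompu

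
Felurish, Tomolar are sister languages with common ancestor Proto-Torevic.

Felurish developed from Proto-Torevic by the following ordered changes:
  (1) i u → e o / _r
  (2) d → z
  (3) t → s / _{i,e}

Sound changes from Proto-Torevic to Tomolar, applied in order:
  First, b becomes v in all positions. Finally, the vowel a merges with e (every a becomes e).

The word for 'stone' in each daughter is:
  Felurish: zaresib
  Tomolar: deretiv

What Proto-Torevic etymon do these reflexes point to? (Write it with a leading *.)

*daretib

Position 2: Felurish has a, Tomolar has e. Felurish preserves a here (none of its changes turn any other segment into a), so the proto-segment is *a.
Position 7: Felurish has b, Tomolar has v. Felurish preserves b here (none of its changes turn any other segment into b), so the proto-segment is *b.
Position 5: Felurish has s, Tomolar has t. Tomolar preserves t here (none of its changes turn any other segment into t), so the proto-segment is *t.
This points to *daretib. Verify forward in each daughter:
Felurish: *daretib
  daretib (rule 1 does not apply)
  daretib → zaretib   [unconditioned shift]
  zaretib → zaresib   [palatalisation]
  giving Felurish zaresib.
Tomolar: *daretib
  daretib → daretiv   [unconditioned shift]
  daretiv → deretiv   [vowel merger]
  giving Tomolar deretiv.
*daretib is the unique common source.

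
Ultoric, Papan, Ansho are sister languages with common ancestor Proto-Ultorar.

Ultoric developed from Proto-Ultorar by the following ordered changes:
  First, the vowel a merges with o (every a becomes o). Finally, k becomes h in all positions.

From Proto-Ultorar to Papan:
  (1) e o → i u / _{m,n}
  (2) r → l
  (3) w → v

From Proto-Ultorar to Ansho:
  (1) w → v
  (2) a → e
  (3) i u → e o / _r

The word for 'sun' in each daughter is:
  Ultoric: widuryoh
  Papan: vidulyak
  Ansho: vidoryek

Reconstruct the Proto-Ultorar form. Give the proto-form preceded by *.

Position 7: Ultoric has o, Papan has a, Ansho has e. Papan preserves a here (none of its changes turn any other segment into a), so the proto-segment is *a.
Position 8: Ultoric has h, Papan has k, Ansho has k. Papan preserves k here (none of its changes turn any other segment into k), so the proto-segment is *k.
Position 4: Ultoric has u, Papan has u, Ansho has o. Ultoric preserves u here (none of its changes turn any other segment into u), so the proto-segment is *u.
Verify the candidate proto-form against each daughter:
Ultoric: *widuryak > widuryok > widuryoh  (by vowel merger, unconditioned shift)
Papan: *widuryak
  widuryak (rule 1 does not apply)
  widuryak → widulyak   [unconditioned shift]
  widulyak → vidulyak   [unconditioned shift]
  giving Papan vidulyak.
Ansho: *widuryak > viduryak > viduryek > vidoryek  (by unconditioned shift, vowel merger, pre-rhotic lowering)
Only *widuryak yields all of Ultoric widuryoh, Papan vidulyak, Ansho vidoryek.

*widuryak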